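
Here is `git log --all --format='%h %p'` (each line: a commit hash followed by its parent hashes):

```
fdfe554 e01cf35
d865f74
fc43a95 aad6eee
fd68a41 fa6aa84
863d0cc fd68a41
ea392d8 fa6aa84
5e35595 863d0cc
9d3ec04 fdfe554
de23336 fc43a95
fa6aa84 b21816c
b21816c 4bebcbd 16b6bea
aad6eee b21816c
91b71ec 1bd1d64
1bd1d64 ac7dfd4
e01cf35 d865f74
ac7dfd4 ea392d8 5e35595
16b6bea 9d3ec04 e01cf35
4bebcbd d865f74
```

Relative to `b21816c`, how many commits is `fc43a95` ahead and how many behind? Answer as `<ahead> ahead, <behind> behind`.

2 ahead, 0 behind

Reachable from fc43a95: {16b6bea, 4bebcbd, 9d3ec04, aad6eee, b21816c, d865f74, e01cf35, fc43a95, fdfe554}.
Reachable from b21816c: {16b6bea, 4bebcbd, 9d3ec04, b21816c, d865f74, e01cf35, fdfe554}.
Only in fc43a95's history (ahead): {aad6eee, fc43a95} — 2.
Only in b21816c's history (behind): {} — 0.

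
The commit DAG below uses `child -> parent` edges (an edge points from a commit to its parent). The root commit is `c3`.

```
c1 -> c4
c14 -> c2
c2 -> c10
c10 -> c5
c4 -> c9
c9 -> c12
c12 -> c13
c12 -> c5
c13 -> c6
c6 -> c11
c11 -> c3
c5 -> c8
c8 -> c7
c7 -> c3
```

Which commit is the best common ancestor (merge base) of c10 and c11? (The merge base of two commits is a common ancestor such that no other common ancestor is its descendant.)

Ancestors of c10: {c10, c3, c5, c7, c8}.
Ancestors of c11: {c11, c3}.
Common ancestors: {c3}.
The only common ancestor is c3, so it is the merge base.

c3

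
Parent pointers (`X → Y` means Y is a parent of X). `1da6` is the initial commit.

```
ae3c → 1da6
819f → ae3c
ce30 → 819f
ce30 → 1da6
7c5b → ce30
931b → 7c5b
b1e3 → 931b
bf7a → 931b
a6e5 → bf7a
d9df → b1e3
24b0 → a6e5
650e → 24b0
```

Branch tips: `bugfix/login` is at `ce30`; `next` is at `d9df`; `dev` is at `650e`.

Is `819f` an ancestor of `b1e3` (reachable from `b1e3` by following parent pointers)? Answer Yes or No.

Yes

Ancestors of b1e3 (commits reachable by following parents): {1da6, 7c5b, 819f, 931b, ae3c, b1e3, ce30}.
819f is in that set, so it is an ancestor of b1e3.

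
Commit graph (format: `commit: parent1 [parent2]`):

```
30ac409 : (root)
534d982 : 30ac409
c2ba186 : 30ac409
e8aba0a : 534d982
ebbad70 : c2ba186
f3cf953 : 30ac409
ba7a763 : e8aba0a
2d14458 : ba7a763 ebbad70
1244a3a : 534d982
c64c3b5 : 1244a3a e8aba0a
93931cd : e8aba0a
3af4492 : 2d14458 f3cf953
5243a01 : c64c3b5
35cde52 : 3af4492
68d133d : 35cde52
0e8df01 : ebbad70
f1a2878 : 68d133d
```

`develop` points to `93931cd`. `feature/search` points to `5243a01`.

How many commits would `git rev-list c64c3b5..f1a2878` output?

Reachable from f1a2878: {2d14458, 30ac409, 35cde52, 3af4492, 534d982, 68d133d, ba7a763, c2ba186, e8aba0a, ebbad70, f1a2878, f3cf953}.
Reachable from c64c3b5: {1244a3a, 30ac409, 534d982, c64c3b5, e8aba0a}.
In f1a2878's history but not c64c3b5's: {2d14458, 35cde52, 3af4492, 68d133d, ba7a763, c2ba186, ebbad70, f1a2878, f3cf953} — 9 commits.

9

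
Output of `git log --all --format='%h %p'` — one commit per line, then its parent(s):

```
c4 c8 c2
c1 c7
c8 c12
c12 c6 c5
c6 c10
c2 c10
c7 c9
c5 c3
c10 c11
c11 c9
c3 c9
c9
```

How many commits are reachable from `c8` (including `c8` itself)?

Walking parent pointers from c8: reachable set = {c10, c11, c12, c3, c5, c6, c8, c9}.
That is 8 commits.

8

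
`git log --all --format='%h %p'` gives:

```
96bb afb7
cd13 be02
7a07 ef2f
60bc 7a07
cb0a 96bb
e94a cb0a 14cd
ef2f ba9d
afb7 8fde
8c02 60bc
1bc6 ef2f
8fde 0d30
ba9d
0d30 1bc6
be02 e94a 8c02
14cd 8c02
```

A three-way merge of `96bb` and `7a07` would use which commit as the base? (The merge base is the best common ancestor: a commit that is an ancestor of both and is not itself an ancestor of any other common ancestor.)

ef2f

Ancestors of 96bb: {0d30, 1bc6, 8fde, 96bb, afb7, ba9d, ef2f}.
Ancestors of 7a07: {7a07, ba9d, ef2f}.
Common ancestors: {ba9d, ef2f}.
Among these, ef2f is not an ancestor of any other common ancestor — it is the merge base.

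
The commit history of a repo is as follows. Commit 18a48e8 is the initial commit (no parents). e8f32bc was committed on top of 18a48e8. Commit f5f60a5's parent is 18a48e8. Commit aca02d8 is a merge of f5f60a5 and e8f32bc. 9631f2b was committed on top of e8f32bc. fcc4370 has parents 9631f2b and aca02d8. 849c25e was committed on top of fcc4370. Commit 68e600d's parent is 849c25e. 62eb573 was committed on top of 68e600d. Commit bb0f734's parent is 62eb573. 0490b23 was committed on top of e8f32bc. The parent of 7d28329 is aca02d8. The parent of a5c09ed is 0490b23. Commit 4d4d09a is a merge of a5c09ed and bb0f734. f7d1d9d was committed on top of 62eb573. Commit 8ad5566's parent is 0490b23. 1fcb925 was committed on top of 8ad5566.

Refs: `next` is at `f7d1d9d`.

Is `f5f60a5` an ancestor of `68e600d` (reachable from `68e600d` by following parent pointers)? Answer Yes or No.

Ancestors of 68e600d (commits reachable by following parents): {18a48e8, 68e600d, 849c25e, 9631f2b, aca02d8, e8f32bc, f5f60a5, fcc4370}.
f5f60a5 is in that set, so it is an ancestor of 68e600d.

Yes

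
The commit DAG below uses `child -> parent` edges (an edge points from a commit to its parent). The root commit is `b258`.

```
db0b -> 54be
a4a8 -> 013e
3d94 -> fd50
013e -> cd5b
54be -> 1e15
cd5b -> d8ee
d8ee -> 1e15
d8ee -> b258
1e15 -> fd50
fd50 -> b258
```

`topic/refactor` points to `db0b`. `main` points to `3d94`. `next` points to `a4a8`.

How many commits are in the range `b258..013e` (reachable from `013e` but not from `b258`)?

Reachable from 013e: {013e, 1e15, b258, cd5b, d8ee, fd50}.
Reachable from b258: {b258}.
In 013e's history but not b258's: {013e, 1e15, cd5b, d8ee, fd50} — 5 commits.

5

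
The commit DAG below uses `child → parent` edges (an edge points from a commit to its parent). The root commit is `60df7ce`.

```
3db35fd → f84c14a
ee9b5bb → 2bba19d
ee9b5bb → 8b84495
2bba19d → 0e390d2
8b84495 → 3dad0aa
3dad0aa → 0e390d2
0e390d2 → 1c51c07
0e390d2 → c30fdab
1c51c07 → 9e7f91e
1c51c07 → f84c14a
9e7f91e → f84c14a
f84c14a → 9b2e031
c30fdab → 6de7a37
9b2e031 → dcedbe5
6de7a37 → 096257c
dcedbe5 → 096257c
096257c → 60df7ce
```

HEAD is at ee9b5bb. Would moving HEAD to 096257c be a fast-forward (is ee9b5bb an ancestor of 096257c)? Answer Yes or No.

No

A fast-forward from ee9b5bb to 096257c is possible iff ee9b5bb is an ancestor of 096257c.
Ancestors of 096257c: {096257c, 60df7ce}.
ee9b5bb is not among them, so fast-forward is not possible.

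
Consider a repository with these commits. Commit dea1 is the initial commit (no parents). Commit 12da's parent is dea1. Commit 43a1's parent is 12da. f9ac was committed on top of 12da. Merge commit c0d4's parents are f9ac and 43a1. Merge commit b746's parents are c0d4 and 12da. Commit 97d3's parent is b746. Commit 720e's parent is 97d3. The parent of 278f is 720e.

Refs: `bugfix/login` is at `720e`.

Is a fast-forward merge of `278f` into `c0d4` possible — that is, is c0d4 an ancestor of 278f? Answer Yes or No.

A fast-forward from c0d4 to 278f is possible iff c0d4 is an ancestor of 278f.
Ancestors of 278f: {12da, 278f, 43a1, 720e, 97d3, b746, c0d4, dea1, f9ac}.
c0d4 is among them, so fast-forward is possible.

Yes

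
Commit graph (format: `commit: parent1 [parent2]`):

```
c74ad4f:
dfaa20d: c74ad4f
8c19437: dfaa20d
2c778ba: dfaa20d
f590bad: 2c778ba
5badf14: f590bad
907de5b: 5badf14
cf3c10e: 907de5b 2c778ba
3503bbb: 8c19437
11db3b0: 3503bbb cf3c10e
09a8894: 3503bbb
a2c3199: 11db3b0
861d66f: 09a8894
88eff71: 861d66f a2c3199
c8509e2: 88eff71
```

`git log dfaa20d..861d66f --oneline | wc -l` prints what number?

Reachable from 861d66f: {09a8894, 3503bbb, 861d66f, 8c19437, c74ad4f, dfaa20d}.
Reachable from dfaa20d: {c74ad4f, dfaa20d}.
In 861d66f's history but not dfaa20d's: {09a8894, 3503bbb, 861d66f, 8c19437} — 4 commits.

4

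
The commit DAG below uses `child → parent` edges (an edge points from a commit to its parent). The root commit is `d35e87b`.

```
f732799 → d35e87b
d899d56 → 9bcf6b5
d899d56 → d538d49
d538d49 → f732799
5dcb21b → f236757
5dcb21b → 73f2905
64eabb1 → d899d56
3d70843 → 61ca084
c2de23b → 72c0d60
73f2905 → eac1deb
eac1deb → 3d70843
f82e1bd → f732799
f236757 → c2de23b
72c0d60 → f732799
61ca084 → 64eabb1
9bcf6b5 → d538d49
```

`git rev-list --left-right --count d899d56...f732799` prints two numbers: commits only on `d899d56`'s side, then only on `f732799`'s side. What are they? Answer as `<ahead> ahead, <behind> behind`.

Reachable from d899d56: {9bcf6b5, d35e87b, d538d49, d899d56, f732799}.
Reachable from f732799: {d35e87b, f732799}.
Only in d899d56's history (ahead): {9bcf6b5, d538d49, d899d56} — 3.
Only in f732799's history (behind): {} — 0.

3 ahead, 0 behind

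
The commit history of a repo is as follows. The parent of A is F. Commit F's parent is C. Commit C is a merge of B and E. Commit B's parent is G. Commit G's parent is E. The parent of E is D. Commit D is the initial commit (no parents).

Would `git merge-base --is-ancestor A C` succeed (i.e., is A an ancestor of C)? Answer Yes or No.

Ancestors of C: {B, C, D, E, G}.
A is not in that set, so it is not an ancestor of C.

No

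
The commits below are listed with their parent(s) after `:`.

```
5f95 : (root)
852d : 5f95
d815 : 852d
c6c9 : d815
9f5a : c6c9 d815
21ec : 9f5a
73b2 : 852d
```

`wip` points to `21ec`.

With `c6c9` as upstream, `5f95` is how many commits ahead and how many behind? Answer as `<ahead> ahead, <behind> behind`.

Reachable from 5f95: {5f95}.
Reachable from c6c9: {5f95, 852d, c6c9, d815}.
Only in 5f95's history (ahead): {} — 0.
Only in c6c9's history (behind): {852d, c6c9, d815} — 3.

0 ahead, 3 behind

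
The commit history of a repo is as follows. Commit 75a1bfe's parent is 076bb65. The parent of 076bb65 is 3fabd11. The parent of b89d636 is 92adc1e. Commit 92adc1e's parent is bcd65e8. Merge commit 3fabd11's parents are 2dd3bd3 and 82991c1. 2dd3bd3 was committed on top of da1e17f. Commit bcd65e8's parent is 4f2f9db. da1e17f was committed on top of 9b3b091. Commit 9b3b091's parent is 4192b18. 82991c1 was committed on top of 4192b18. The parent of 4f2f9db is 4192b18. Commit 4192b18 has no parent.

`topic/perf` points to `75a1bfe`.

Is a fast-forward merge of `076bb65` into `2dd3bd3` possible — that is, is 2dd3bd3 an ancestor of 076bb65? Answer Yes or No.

A fast-forward from 2dd3bd3 to 076bb65 is possible iff 2dd3bd3 is an ancestor of 076bb65.
Ancestors of 076bb65: {076bb65, 2dd3bd3, 3fabd11, 4192b18, 82991c1, 9b3b091, da1e17f}.
2dd3bd3 is among them, so fast-forward is possible.

Yes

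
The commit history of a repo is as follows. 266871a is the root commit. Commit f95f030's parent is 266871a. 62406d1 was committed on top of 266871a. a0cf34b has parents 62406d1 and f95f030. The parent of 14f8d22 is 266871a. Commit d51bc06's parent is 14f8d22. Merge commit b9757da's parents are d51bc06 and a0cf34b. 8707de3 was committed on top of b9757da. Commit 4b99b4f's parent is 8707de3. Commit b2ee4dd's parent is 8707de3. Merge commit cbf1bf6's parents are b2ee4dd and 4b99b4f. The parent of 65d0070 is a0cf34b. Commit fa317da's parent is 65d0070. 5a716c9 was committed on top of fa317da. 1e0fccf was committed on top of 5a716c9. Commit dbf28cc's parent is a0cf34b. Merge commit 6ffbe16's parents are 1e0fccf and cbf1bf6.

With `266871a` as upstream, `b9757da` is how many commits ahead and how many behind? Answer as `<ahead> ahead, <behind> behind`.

Reachable from b9757da: {14f8d22, 266871a, 62406d1, a0cf34b, b9757da, d51bc06, f95f030}.
Reachable from 266871a: {266871a}.
Only in b9757da's history (ahead): {14f8d22, 62406d1, a0cf34b, b9757da, d51bc06, f95f030} — 6.
Only in 266871a's history (behind): {} — 0.

6 ahead, 0 behind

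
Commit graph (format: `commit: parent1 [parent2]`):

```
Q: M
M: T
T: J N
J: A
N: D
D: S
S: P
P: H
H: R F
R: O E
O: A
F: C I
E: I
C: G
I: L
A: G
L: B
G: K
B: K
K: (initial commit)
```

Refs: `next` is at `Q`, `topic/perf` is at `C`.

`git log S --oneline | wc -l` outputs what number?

Walking parent pointers from S: reachable set = {A, B, C, E, F, G, H, I, K, L, O, P, R, S}.
That is 14 commits.

14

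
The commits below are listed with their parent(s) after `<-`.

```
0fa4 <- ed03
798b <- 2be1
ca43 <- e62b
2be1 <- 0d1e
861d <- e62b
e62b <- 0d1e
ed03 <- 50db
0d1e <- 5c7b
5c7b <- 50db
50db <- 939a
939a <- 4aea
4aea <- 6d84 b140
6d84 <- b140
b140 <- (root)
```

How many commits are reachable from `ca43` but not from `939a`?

Reachable from ca43: {0d1e, 4aea, 50db, 5c7b, 6d84, 939a, b140, ca43, e62b}.
Reachable from 939a: {4aea, 6d84, 939a, b140}.
In ca43's history but not 939a's: {0d1e, 50db, 5c7b, ca43, e62b} — 5 commits.

5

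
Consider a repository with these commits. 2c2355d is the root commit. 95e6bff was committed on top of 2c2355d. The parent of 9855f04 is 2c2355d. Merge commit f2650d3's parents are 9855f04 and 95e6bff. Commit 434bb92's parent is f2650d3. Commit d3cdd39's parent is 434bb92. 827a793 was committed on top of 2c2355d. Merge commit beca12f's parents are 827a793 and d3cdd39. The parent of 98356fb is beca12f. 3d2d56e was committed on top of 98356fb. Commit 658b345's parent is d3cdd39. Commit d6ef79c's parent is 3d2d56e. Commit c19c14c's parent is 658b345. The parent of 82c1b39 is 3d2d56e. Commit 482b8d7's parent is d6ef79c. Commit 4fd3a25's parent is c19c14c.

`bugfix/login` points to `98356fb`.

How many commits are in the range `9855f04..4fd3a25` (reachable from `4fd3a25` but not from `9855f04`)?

Reachable from 4fd3a25: {2c2355d, 434bb92, 4fd3a25, 658b345, 95e6bff, 9855f04, c19c14c, d3cdd39, f2650d3}.
Reachable from 9855f04: {2c2355d, 9855f04}.
In 4fd3a25's history but not 9855f04's: {434bb92, 4fd3a25, 658b345, 95e6bff, c19c14c, d3cdd39, f2650d3} — 7 commits.

7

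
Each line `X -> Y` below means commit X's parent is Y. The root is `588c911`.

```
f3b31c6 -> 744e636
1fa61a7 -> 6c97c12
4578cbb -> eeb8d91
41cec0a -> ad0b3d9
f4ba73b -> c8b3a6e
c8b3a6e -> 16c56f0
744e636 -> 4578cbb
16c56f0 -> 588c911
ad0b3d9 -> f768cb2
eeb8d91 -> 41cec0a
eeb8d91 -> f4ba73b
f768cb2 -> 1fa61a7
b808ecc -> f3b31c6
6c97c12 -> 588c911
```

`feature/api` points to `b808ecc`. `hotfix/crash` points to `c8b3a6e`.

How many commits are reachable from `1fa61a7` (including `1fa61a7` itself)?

Walking parent pointers from 1fa61a7: reachable set = {1fa61a7, 588c911, 6c97c12}.
That is 3 commits.

3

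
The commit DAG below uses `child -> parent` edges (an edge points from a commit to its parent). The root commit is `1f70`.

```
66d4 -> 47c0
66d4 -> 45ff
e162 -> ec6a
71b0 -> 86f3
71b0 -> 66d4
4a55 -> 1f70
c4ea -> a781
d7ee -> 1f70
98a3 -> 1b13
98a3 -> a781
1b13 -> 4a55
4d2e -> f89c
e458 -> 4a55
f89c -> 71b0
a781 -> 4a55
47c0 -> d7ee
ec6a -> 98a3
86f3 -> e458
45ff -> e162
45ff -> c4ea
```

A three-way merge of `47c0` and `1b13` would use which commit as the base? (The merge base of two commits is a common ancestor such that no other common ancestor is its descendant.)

Ancestors of 47c0: {1f70, 47c0, d7ee}.
Ancestors of 1b13: {1b13, 1f70, 4a55}.
Common ancestors: {1f70}.
The only common ancestor is 1f70, so it is the merge base.

1f70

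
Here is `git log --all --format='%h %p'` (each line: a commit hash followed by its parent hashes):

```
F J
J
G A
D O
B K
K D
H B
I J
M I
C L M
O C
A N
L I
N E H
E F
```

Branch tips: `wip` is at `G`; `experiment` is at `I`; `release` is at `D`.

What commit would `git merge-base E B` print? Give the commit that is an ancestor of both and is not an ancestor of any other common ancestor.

Ancestors of E: {E, F, J}.
Ancestors of B: {B, C, D, I, J, K, L, M, O}.
Common ancestors: {J}.
The only common ancestor is J, so it is the merge base.

J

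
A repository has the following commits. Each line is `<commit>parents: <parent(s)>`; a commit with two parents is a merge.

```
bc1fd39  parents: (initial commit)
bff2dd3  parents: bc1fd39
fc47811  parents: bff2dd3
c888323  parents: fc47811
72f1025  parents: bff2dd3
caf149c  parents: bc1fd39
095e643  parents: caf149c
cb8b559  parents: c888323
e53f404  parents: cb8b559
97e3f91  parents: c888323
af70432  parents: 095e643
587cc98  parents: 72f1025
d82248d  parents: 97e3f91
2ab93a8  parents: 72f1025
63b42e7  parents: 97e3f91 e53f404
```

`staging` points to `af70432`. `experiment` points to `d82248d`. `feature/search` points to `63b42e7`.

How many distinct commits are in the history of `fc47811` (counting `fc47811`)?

3

Walking parent pointers from fc47811: reachable set = {bc1fd39, bff2dd3, fc47811}.
That is 3 commits.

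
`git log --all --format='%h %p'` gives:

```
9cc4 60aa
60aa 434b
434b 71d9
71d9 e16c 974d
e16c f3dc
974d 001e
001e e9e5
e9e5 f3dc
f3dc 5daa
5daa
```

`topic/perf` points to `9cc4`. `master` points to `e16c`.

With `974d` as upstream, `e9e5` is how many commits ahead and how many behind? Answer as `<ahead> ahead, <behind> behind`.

Reachable from e9e5: {5daa, e9e5, f3dc}.
Reachable from 974d: {001e, 5daa, 974d, e9e5, f3dc}.
Only in e9e5's history (ahead): {} — 0.
Only in 974d's history (behind): {001e, 974d} — 2.

0 ahead, 2 behind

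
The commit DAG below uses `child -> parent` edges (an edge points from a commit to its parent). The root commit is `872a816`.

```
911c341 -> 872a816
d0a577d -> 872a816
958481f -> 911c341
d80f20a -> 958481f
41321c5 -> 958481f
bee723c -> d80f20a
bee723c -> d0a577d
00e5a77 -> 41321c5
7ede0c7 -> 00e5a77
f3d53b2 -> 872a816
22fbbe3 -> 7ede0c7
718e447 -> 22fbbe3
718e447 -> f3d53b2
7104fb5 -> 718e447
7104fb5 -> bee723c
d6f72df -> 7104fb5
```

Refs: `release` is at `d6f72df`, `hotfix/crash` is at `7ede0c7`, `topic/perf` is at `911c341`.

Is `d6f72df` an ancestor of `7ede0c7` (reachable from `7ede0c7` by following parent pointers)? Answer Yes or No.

No

Ancestors of 7ede0c7: {00e5a77, 41321c5, 7ede0c7, 872a816, 911c341, 958481f}.
d6f72df is not in that set, so it is not an ancestor of 7ede0c7.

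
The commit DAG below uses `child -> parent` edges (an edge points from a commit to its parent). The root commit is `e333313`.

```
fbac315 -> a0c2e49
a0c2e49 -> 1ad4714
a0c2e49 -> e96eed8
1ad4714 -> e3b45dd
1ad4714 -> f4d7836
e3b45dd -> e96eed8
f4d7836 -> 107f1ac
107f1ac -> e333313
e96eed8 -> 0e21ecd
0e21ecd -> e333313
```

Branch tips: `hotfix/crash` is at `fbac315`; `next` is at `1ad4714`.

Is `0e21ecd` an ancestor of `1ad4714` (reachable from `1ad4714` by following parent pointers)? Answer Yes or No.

Ancestors of 1ad4714 (commits reachable by following parents): {0e21ecd, 107f1ac, 1ad4714, e333313, e3b45dd, e96eed8, f4d7836}.
0e21ecd is in that set, so it is an ancestor of 1ad4714.

Yes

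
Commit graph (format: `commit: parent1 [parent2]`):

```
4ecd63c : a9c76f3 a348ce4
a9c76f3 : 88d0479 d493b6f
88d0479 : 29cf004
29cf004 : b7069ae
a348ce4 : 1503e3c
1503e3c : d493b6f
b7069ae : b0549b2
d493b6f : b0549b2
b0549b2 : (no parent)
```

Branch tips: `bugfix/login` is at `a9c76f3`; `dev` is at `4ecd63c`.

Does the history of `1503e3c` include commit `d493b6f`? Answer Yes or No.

Ancestors of 1503e3c (commits reachable by following parents): {1503e3c, b0549b2, d493b6f}.
d493b6f is in that set, so it is an ancestor of 1503e3c.

Yes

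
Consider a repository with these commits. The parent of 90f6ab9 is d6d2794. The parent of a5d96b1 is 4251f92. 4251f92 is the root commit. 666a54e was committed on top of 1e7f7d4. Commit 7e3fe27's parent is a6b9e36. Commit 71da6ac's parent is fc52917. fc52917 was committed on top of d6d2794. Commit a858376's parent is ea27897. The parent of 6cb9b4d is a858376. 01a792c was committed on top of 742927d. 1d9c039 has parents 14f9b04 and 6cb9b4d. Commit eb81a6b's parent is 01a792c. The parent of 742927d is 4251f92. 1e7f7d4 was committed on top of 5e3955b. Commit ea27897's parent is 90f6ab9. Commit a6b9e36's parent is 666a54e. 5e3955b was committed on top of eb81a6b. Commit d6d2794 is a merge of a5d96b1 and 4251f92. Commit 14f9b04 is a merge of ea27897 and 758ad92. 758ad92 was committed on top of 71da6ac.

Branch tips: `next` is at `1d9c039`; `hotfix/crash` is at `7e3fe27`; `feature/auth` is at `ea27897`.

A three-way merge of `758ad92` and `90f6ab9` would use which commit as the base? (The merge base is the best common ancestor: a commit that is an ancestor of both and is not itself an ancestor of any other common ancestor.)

Ancestors of 758ad92: {4251f92, 71da6ac, 758ad92, a5d96b1, d6d2794, fc52917}.
Ancestors of 90f6ab9: {4251f92, 90f6ab9, a5d96b1, d6d2794}.
Common ancestors: {4251f92, a5d96b1, d6d2794}.
Among these, d6d2794 is not an ancestor of any other common ancestor — it is the merge base.

d6d2794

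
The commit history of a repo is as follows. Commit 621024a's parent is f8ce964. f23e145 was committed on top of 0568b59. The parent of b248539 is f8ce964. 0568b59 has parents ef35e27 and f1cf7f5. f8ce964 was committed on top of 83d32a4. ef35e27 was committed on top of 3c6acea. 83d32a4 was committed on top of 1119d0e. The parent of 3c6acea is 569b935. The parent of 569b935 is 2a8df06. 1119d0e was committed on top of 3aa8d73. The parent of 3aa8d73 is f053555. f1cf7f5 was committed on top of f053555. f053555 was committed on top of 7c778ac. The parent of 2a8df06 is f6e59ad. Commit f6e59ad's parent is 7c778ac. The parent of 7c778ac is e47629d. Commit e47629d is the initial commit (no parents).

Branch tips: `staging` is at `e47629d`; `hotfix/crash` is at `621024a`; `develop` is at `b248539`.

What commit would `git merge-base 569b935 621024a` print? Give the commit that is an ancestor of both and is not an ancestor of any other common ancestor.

7c778ac

Ancestors of 569b935: {2a8df06, 569b935, 7c778ac, e47629d, f6e59ad}.
Ancestors of 621024a: {1119d0e, 3aa8d73, 621024a, 7c778ac, 83d32a4, e47629d, f053555, f8ce964}.
Common ancestors: {7c778ac, e47629d}.
Among these, 7c778ac is not an ancestor of any other common ancestor — it is the merge base.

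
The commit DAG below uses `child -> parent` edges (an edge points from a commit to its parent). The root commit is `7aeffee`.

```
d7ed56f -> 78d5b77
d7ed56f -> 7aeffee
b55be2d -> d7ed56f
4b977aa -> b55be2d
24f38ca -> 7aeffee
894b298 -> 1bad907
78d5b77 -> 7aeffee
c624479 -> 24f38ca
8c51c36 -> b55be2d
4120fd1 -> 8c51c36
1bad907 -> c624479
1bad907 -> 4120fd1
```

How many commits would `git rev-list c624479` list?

Walking parent pointers from c624479: reachable set = {24f38ca, 7aeffee, c624479}.
That is 3 commits.

3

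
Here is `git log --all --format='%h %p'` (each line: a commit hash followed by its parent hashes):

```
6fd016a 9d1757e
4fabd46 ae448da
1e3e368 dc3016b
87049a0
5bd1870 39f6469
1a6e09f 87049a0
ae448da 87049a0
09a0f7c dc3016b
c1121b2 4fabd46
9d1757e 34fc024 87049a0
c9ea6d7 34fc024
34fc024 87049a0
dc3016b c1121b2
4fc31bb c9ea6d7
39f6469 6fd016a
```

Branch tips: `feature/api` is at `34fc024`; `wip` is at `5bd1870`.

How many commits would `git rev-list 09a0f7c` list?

6

Walking parent pointers from 09a0f7c: reachable set = {09a0f7c, 4fabd46, 87049a0, ae448da, c1121b2, dc3016b}.
That is 6 commits.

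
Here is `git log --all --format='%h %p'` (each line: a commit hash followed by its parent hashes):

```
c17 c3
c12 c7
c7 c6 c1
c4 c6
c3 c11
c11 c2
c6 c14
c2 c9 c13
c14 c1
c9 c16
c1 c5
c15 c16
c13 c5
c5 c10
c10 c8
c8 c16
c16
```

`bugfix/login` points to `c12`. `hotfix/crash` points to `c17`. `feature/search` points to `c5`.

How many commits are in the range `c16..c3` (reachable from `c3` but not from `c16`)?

8

Reachable from c3: {c10, c11, c13, c16, c2, c3, c5, c8, c9}.
Reachable from c16: {c16}.
In c3's history but not c16's: {c10, c11, c13, c2, c3, c5, c8, c9} — 8 commits.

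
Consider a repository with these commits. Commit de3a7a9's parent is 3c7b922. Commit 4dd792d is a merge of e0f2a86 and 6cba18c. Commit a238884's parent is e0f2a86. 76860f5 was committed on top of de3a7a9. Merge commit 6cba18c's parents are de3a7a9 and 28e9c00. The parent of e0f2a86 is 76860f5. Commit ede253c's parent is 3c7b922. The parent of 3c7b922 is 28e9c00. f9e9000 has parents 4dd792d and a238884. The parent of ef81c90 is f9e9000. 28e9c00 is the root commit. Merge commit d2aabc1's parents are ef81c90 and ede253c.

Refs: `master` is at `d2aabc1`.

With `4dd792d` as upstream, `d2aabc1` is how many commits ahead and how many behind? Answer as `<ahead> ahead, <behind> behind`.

5 ahead, 0 behind

Reachable from d2aabc1: {28e9c00, 3c7b922, 4dd792d, 6cba18c, 76860f5, a238884, d2aabc1, de3a7a9, e0f2a86, ede253c, ef81c90, f9e9000}.
Reachable from 4dd792d: {28e9c00, 3c7b922, 4dd792d, 6cba18c, 76860f5, de3a7a9, e0f2a86}.
Only in d2aabc1's history (ahead): {a238884, d2aabc1, ede253c, ef81c90, f9e9000} — 5.
Only in 4dd792d's history (behind): {} — 0.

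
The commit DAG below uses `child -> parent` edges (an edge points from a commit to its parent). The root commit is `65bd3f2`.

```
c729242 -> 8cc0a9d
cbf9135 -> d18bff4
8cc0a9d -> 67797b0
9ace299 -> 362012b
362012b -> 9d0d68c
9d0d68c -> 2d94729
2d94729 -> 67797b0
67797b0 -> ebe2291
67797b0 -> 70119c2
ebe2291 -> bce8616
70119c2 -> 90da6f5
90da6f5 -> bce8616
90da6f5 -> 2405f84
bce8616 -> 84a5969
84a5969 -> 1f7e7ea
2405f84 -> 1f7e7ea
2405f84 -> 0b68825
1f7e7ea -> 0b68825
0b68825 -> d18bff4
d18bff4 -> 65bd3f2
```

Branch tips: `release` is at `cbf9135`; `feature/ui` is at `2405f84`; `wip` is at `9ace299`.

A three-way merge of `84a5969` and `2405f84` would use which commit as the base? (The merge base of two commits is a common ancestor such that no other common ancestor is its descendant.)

Ancestors of 84a5969: {0b68825, 1f7e7ea, 65bd3f2, 84a5969, d18bff4}.
Ancestors of 2405f84: {0b68825, 1f7e7ea, 2405f84, 65bd3f2, d18bff4}.
Common ancestors: {0b68825, 1f7e7ea, 65bd3f2, d18bff4}.
Among these, 1f7e7ea is not an ancestor of any other common ancestor — it is the merge base.

1f7e7ea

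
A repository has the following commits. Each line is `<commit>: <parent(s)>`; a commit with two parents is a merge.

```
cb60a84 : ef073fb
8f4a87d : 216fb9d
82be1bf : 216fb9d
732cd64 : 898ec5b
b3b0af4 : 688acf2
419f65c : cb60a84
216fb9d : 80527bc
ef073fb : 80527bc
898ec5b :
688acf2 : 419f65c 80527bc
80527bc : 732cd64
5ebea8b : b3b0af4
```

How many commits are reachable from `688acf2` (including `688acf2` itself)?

7

Walking parent pointers from 688acf2: reachable set = {419f65c, 688acf2, 732cd64, 80527bc, 898ec5b, cb60a84, ef073fb}.
That is 7 commits.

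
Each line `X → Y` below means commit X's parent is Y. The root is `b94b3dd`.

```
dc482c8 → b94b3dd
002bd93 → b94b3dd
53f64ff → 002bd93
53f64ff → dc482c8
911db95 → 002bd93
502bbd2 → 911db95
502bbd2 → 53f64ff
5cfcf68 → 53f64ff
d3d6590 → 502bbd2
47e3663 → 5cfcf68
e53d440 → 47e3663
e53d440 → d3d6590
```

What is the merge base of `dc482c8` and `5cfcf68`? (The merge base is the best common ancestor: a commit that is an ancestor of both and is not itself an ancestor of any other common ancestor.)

dc482c8

Ancestors of dc482c8: {b94b3dd, dc482c8}.
Ancestors of 5cfcf68: {002bd93, 53f64ff, 5cfcf68, b94b3dd, dc482c8}.
Common ancestors: {b94b3dd, dc482c8}.
Among these, dc482c8 is not an ancestor of any other common ancestor — it is the merge base.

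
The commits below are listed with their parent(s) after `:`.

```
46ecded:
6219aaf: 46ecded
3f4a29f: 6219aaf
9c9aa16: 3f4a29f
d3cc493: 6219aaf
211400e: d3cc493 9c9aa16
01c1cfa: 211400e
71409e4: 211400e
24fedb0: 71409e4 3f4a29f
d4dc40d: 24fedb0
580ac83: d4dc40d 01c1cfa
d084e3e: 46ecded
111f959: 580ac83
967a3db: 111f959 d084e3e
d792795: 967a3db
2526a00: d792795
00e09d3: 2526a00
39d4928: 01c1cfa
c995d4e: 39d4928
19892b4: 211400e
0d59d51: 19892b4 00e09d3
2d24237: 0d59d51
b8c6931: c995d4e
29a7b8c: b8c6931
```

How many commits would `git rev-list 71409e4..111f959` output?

Reachable from 111f959: {01c1cfa, 111f959, 211400e, 24fedb0, 3f4a29f, 46ecded, 580ac83, 6219aaf, 71409e4, 9c9aa16, d3cc493, d4dc40d}.
Reachable from 71409e4: {211400e, 3f4a29f, 46ecded, 6219aaf, 71409e4, 9c9aa16, d3cc493}.
In 111f959's history but not 71409e4's: {01c1cfa, 111f959, 24fedb0, 580ac83, d4dc40d} — 5 commits.

5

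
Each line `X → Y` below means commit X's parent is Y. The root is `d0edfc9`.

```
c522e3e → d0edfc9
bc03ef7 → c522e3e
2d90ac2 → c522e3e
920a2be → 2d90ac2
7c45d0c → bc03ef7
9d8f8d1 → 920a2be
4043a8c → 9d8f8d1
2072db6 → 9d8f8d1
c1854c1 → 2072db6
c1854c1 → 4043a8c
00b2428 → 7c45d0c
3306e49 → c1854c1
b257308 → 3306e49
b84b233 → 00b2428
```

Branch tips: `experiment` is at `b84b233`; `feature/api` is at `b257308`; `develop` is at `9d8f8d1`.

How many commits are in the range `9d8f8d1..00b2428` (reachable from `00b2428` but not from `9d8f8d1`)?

3

Reachable from 00b2428: {00b2428, 7c45d0c, bc03ef7, c522e3e, d0edfc9}.
Reachable from 9d8f8d1: {2d90ac2, 920a2be, 9d8f8d1, c522e3e, d0edfc9}.
In 00b2428's history but not 9d8f8d1's: {00b2428, 7c45d0c, bc03ef7} — 3 commits.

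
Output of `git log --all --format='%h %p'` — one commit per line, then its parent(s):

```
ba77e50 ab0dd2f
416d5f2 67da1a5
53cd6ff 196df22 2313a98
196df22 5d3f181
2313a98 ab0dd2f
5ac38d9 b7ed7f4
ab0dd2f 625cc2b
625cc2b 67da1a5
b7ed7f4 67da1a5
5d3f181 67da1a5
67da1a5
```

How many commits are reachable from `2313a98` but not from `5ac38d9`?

Reachable from 2313a98: {2313a98, 625cc2b, 67da1a5, ab0dd2f}.
Reachable from 5ac38d9: {5ac38d9, 67da1a5, b7ed7f4}.
In 2313a98's history but not 5ac38d9's: {2313a98, 625cc2b, ab0dd2f} — 3 commits.

3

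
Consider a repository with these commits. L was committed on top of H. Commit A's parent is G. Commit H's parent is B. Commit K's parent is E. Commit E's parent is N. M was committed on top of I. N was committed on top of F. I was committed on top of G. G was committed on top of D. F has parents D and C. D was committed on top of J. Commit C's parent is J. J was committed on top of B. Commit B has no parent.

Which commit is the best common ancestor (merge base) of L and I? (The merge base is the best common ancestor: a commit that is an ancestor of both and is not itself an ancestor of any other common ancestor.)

B

Ancestors of L: {B, H, L}.
Ancestors of I: {B, D, G, I, J}.
Common ancestors: {B}.
The only common ancestor is B, so it is the merge base.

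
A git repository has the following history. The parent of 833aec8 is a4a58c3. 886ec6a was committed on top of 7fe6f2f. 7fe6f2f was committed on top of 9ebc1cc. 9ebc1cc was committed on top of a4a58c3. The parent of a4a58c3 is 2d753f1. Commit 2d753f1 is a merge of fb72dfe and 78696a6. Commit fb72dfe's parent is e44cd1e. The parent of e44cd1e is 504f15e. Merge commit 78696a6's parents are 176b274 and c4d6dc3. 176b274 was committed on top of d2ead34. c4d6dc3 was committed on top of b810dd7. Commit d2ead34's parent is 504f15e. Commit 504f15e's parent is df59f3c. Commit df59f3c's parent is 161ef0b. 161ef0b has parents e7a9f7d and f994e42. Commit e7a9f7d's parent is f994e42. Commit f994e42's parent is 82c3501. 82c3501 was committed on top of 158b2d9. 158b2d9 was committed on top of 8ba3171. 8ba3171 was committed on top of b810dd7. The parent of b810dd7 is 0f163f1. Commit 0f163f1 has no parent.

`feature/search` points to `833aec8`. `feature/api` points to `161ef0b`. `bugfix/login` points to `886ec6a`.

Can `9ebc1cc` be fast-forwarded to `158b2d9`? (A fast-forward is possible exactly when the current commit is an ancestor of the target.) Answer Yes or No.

A fast-forward from 9ebc1cc to 158b2d9 is possible iff 9ebc1cc is an ancestor of 158b2d9.
Ancestors of 158b2d9: {0f163f1, 158b2d9, 8ba3171, b810dd7}.
9ebc1cc is not among them, so fast-forward is not possible.

No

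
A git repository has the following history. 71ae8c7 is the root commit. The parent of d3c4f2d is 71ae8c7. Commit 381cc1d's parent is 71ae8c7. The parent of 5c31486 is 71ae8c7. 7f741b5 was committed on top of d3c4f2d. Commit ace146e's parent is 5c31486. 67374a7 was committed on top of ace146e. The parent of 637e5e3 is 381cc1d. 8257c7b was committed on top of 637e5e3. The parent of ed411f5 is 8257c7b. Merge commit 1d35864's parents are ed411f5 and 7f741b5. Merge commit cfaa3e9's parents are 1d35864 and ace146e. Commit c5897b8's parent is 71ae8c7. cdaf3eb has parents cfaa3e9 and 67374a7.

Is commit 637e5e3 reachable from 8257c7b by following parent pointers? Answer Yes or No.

Ancestors of 8257c7b (commits reachable by following parents): {381cc1d, 637e5e3, 71ae8c7, 8257c7b}.
637e5e3 is in that set, so it is an ancestor of 8257c7b.

Yes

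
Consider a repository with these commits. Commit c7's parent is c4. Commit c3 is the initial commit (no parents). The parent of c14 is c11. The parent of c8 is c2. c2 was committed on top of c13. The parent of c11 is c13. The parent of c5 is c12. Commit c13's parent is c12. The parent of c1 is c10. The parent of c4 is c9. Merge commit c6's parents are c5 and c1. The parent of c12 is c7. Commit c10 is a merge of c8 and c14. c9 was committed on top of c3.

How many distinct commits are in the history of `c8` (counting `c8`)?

Walking parent pointers from c8: reachable set = {c12, c13, c2, c3, c4, c7, c8, c9}.
That is 8 commits.

8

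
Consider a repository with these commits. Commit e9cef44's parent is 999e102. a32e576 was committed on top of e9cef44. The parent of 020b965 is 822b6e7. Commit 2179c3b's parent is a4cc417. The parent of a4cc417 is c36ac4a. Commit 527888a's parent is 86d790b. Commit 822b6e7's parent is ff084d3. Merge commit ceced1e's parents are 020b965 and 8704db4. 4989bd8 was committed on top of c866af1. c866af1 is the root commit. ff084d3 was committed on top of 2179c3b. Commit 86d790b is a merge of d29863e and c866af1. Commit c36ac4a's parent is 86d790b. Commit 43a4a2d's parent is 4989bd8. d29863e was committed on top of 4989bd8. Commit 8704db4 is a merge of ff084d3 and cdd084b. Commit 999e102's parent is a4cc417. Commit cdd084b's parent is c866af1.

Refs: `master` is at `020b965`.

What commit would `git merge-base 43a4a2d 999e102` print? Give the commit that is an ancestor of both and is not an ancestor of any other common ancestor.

Ancestors of 43a4a2d: {43a4a2d, 4989bd8, c866af1}.
Ancestors of 999e102: {4989bd8, 86d790b, 999e102, a4cc417, c36ac4a, c866af1, d29863e}.
Common ancestors: {4989bd8, c866af1}.
Among these, 4989bd8 is not an ancestor of any other common ancestor — it is the merge base.

4989bd8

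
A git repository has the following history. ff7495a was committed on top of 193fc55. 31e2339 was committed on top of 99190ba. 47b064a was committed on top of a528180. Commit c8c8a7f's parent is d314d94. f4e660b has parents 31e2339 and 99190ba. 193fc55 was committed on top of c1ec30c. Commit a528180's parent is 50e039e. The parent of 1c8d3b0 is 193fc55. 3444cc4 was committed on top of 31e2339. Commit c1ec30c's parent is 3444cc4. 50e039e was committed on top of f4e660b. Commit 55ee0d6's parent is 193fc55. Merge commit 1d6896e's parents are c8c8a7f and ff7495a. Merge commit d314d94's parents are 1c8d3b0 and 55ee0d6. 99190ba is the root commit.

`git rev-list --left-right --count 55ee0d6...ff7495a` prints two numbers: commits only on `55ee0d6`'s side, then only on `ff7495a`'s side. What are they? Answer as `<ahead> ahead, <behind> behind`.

Reachable from 55ee0d6: {193fc55, 31e2339, 3444cc4, 55ee0d6, 99190ba, c1ec30c}.
Reachable from ff7495a: {193fc55, 31e2339, 3444cc4, 99190ba, c1ec30c, ff7495a}.
Only in 55ee0d6's history (ahead): {55ee0d6} — 1.
Only in ff7495a's history (behind): {ff7495a} — 1.

1 ahead, 1 behind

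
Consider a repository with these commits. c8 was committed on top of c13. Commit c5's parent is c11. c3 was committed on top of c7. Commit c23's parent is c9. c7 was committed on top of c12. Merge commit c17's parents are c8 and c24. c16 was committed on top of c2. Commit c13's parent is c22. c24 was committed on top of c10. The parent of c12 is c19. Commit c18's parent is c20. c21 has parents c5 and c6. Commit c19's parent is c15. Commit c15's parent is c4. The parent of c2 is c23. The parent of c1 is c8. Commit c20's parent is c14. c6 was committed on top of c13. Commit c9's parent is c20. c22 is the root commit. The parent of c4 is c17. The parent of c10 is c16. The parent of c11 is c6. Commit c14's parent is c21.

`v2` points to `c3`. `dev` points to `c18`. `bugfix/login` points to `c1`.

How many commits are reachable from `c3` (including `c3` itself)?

Walking parent pointers from c3: reachable set = {c10, c11, c12, c13, c14, c15, c16, c17, c19, c2, c20, c21, c22, c23, c24, c3, c4, c5, c6, c7, c8, c9}.
That is 22 commits.

22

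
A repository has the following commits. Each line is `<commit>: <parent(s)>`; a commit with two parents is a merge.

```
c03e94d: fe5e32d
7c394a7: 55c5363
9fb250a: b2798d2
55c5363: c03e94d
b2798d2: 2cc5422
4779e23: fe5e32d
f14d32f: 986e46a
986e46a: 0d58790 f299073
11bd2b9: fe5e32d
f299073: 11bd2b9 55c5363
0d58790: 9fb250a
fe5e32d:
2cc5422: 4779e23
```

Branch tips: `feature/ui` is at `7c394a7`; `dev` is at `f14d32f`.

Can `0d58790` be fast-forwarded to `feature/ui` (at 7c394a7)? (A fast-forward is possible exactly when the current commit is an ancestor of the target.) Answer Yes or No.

A fast-forward from 0d58790 to 7c394a7 is possible iff 0d58790 is an ancestor of 7c394a7.
Ancestors of 7c394a7: {55c5363, 7c394a7, c03e94d, fe5e32d}.
0d58790 is not among them, so fast-forward is not possible.

No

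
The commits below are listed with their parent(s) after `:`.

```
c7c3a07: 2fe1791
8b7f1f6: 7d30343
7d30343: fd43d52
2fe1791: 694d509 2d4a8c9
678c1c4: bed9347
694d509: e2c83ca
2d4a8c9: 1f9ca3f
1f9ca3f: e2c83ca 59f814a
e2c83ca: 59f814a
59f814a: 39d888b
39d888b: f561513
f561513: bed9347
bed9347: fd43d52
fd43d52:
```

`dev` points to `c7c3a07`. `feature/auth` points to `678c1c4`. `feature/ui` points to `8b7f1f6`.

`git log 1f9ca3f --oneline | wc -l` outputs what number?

7

Walking parent pointers from 1f9ca3f: reachable set = {1f9ca3f, 39d888b, 59f814a, bed9347, e2c83ca, f561513, fd43d52}.
That is 7 commits.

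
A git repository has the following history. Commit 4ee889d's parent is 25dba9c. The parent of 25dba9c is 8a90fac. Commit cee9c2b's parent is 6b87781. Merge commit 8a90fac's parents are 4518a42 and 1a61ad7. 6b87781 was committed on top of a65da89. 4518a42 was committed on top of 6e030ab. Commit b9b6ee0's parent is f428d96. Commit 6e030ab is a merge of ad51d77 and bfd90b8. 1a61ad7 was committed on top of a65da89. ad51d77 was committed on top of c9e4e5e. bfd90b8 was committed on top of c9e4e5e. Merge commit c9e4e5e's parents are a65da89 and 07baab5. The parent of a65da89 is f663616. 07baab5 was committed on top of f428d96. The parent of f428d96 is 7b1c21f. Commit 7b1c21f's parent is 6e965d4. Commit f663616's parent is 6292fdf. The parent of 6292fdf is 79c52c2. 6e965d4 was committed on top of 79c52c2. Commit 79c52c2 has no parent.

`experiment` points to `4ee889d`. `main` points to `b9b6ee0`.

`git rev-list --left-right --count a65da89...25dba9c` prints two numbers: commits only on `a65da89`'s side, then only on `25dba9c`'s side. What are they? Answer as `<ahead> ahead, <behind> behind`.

0 ahead, 12 behind

Reachable from a65da89: {6292fdf, 79c52c2, a65da89, f663616}.
Reachable from 25dba9c: {07baab5, 1a61ad7, 25dba9c, 4518a42, 6292fdf, 6e030ab, 6e965d4, 79c52c2, 7b1c21f, 8a90fac, a65da89, ad51d77, bfd90b8, c9e4e5e, f428d96, f663616}.
Only in a65da89's history (ahead): {} — 0.
Only in 25dba9c's history (behind): {07baab5, 1a61ad7, 25dba9c, 4518a42, 6e030ab, 6e965d4, 7b1c21f, 8a90fac, ad51d77, bfd90b8, c9e4e5e, f428d96} — 12.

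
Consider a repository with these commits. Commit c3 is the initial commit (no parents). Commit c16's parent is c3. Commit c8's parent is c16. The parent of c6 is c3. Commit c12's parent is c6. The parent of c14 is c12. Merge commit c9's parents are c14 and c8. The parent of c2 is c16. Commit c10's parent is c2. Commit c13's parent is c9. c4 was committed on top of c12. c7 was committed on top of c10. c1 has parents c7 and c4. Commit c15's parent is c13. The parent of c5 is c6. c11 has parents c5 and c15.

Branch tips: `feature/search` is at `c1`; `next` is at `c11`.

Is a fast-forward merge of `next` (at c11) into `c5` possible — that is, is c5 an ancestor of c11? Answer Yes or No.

A fast-forward from c5 to c11 is possible iff c5 is an ancestor of c11.
Ancestors of c11: {c11, c12, c13, c14, c15, c16, c3, c5, c6, c8, c9}.
c5 is among them, so fast-forward is possible.

Yes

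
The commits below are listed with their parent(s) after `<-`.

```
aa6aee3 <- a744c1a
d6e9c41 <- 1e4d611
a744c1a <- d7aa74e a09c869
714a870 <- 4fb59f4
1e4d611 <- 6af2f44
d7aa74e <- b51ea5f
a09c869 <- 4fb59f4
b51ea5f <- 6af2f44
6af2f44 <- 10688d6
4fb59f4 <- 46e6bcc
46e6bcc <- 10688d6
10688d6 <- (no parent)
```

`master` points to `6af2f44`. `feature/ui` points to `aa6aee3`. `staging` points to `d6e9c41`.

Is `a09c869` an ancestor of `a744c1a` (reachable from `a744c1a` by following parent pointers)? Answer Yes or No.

Yes

Ancestors of a744c1a (commits reachable by following parents): {10688d6, 46e6bcc, 4fb59f4, 6af2f44, a09c869, a744c1a, b51ea5f, d7aa74e}.
a09c869 is in that set, so it is an ancestor of a744c1a.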